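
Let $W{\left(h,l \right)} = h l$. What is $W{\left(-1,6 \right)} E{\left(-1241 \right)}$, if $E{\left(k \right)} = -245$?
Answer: $1470$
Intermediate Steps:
$W{\left(-1,6 \right)} E{\left(-1241 \right)} = \left(-1\right) 6 \left(-245\right) = \left(-6\right) \left(-245\right) = 1470$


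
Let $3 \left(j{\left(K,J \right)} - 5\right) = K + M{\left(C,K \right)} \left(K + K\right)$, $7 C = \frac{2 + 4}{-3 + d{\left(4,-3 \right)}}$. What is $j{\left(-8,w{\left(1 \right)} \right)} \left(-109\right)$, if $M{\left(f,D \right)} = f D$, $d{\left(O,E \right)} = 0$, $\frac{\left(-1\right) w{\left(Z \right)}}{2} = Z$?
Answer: $\frac{7521}{7} \approx 1074.4$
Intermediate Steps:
$w{\left(Z \right)} = - 2 Z$
$C = - \frac{2}{7}$ ($C = \frac{\left(2 + 4\right) \frac{1}{-3 + 0}}{7} = \frac{6 \frac{1}{-3}}{7} = \frac{6 \left(- \frac{1}{3}\right)}{7} = \frac{1}{7} \left(-2\right) = - \frac{2}{7} \approx -0.28571$)
$M{\left(f,D \right)} = D f$
$j{\left(K,J \right)} = 5 - \frac{4 K^{2}}{21} + \frac{K}{3}$ ($j{\left(K,J \right)} = 5 + \frac{K + K \left(- \frac{2}{7}\right) \left(K + K\right)}{3} = 5 + \frac{K + - \frac{2 K}{7} \cdot 2 K}{3} = 5 + \frac{K - \frac{4 K^{2}}{7}}{3} = 5 - \left(- \frac{K}{3} + \frac{4 K^{2}}{21}\right) = 5 - \frac{4 K^{2}}{21} + \frac{K}{3}$)
$j{\left(-8,w{\left(1 \right)} \right)} \left(-109\right) = \left(5 - \frac{4 \left(-8\right)^{2}}{21} + \frac{1}{3} \left(-8\right)\right) \left(-109\right) = \left(5 - \frac{256}{21} - \frac{8}{3}\right) \left(-109\right) = \left(- \frac{69}{7}\right) \left(-109\right) = \frac{7521}{7}$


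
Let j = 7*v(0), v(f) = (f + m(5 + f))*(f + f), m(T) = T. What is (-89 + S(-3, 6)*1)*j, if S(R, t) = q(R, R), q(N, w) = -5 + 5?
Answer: 0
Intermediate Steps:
q(N, w) = 0
v(f) = 2*f*(5 + 2*f) (v(f) = (f + (5 + f))*(f + f) = (5 + 2*f)*(2*f) = 2*f*(5 + 2*f))
S(R, t) = 0
j = 0 (j = 7*(2*0*(5 + 2*0)) = 7*(2*0*(5 + 0)) = 7*(2*0*5) = 7*0 = 0)
(-89 + S(-3, 6)*1)*j = (-89 + 0*1)*0 = (-89 + 0)*0 = -89*0 = 0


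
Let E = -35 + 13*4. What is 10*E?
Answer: 170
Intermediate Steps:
E = 17 (E = -35 + 52 = 17)
10*E = 10*17 = 170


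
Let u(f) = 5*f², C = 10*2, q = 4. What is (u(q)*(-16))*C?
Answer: -25600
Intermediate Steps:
C = 20
(u(q)*(-16))*C = ((5*4²)*(-16))*20 = ((5*16)*(-16))*20 = (80*(-16))*20 = -1280*20 = -25600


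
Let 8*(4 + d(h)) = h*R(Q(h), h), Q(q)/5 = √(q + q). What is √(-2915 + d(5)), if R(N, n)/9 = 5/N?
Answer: √(-46704 + 9*√10)/4 ≈ 54.011*I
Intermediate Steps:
Q(q) = 5*√2*√q (Q(q) = 5*√(q + q) = 5*√(2*q) = 5*(√2*√q) = 5*√2*√q)
R(N, n) = 45/N (R(N, n) = 9*(5/N) = 45/N)
d(h) = -4 + 9*√2*√h/16 (d(h) = -4 + (h*(45/((5*√2*√h))))/8 = -4 + (h*(45*(√2/(10*√h))))/8 = -4 + (h*(9*√2/(2*√h)))/8 = -4 + (9*√2*√h/2)/8 = -4 + 9*√2*√h/16)
√(-2915 + d(5)) = √(-2915 + (-4 + 9*√2*√5/16)) = √(-2915 + (-4 + 9*√10/16)) = √(-2919 + 9*√10/16)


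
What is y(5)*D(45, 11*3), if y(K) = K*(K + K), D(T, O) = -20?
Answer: -1000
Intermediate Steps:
y(K) = 2*K**2 (y(K) = K*(2*K) = 2*K**2)
y(5)*D(45, 11*3) = (2*5**2)*(-20) = (2*25)*(-20) = 50*(-20) = -1000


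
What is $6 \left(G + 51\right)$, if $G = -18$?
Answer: $198$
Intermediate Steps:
$6 \left(G + 51\right) = 6 \left(-18 + 51\right) = 6 \cdot 33 = 198$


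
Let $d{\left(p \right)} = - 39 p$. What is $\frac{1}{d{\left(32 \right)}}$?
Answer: $- \frac{1}{1248} \approx -0.00080128$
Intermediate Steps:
$\frac{1}{d{\left(32 \right)}} = \frac{1}{\left(-39\right) 32} = \frac{1}{-1248} = - \frac{1}{1248}$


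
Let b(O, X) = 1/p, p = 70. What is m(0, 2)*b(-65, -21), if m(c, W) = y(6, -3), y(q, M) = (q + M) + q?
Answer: 9/70 ≈ 0.12857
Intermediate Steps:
y(q, M) = M + 2*q (y(q, M) = (M + q) + q = M + 2*q)
m(c, W) = 9 (m(c, W) = -3 + 2*6 = -3 + 12 = 9)
b(O, X) = 1/70
m(0, 2)*b(-65, -21) = 9*(1/70) = 9/70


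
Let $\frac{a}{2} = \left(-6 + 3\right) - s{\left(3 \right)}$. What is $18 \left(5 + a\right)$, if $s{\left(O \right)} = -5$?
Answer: $162$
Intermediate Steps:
$a = 4$ ($a = 2 \left(\left(-6 + 3\right) - -5\right) = 2 \left(-3 + 5\right) = 2 \cdot 2 = 4$)
$18 \left(5 + a\right) = 18 \left(5 + 4\right) = 18 \cdot 9 = 162$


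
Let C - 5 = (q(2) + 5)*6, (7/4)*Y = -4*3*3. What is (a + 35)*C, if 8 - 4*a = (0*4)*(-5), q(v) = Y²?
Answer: 4666847/49 ≈ 95242.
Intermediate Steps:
Y = -144/7 (Y = 4*(-4*3*3)/7 = 4*(-12*3)/7 = (4/7)*(-36) = -144/7 ≈ -20.571)
q(v) = 20736/49 (q(v) = (-144/7)² = 20736/49)
a = 2 (a = 2 - 0*4*(-5)/4 = 2 - 0*(-5) = 2 - ¼*0 = 2 + 0 = 2)
C = 126131/49 (C = 5 + (20736/49 + 5)*6 = 5 + (20981/49)*6 = 5 + 125886/49 = 126131/49 ≈ 2574.1)
(a + 35)*C = (2 + 35)*(126131/49) = 37*(126131/49) = 4666847/49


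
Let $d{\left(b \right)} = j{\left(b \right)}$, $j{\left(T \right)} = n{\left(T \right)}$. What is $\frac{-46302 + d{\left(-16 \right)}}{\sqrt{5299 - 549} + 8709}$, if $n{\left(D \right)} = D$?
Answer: $- \frac{403383462}{75841931} + \frac{231590 \sqrt{190}}{75841931} \approx -5.2766$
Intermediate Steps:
$j{\left(T \right)} = T$
$d{\left(b \right)} = b$
$\frac{-46302 + d{\left(-16 \right)}}{\sqrt{5299 - 549} + 8709} = \frac{-46302 - 16}{\sqrt{5299 - 549} + 8709} = - \frac{46318}{\sqrt{4750} + 8709} = - \frac{46318}{5 \sqrt{190} + 8709} = - \frac{46318}{8709 + 5 \sqrt{190}}$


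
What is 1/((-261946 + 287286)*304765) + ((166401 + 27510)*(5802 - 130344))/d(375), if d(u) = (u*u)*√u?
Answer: 1/7722745100 - 894446806*√15/390625 ≈ -8868.3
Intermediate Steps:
d(u) = u^(5/2) (d(u) = u²*√u = u^(5/2))
1/((-261946 + 287286)*304765) + ((166401 + 27510)*(5802 - 130344))/d(375) = 1/((-261946 + 287286)*304765) + ((166401 + 27510)*(5802 - 130344))/(375^(5/2)) = (1/304765)/25340 + (193911*(-124542))/((703125*√15)) = (1/25340)*(1/304765) - 894446806*√15/390625 = 1/7722745100 - 894446806*√15/390625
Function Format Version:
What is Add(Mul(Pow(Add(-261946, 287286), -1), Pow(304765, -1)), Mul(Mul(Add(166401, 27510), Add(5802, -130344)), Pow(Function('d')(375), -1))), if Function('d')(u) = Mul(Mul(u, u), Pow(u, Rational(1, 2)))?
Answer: Add(Rational(1, 7722745100), Mul(Rational(-894446806, 390625), Pow(15, Rational(1, 2)))) ≈ -8868.3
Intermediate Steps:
Function('d')(u) = Pow(u, Rational(5, 2)) (Function('d')(u) = Mul(Pow(u, 2), Pow(u, Rational(1, 2))) = Pow(u, Rational(5, 2)))
Add(Mul(Pow(Add(-261946, 287286), -1), Pow(304765, -1)), Mul(Mul(Add(166401, 27510), Add(5802, -130344)), Pow(Function('d')(375), -1))) = Add(Mul(Pow(Add(-261946, 287286), -1), Pow(304765, -1)), Mul(Mul(Add(166401, 27510), Add(5802, -130344)), Pow(Pow(375, Rational(5, 2)), -1))) = Add(Mul(Pow(25340, -1), Rational(1, 304765)), Mul(Mul(193911, -124542), Pow(Mul(703125, Pow(15, Rational(1, 2))), -1))) = Add(Mul(Rational(1, 25340), Rational(1, 304765)), Mul(-24150063762, Mul(Rational(1, 10546875), Pow(15, Rational(1, 2))))) = Add(Rational(1, 7722745100), Mul(Rational(-894446806, 390625), Pow(15, Rational(1, 2))))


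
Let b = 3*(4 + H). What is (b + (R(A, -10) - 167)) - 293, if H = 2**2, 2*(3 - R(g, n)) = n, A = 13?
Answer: -428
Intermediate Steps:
R(g, n) = 3 - n/2
H = 4
b = 24 (b = 3*(4 + 4) = 3*8 = 24)
(b + (R(A, -10) - 167)) - 293 = (24 + ((3 - 1/2*(-10)) - 167)) - 293 = (24 + ((3 + 5) - 167)) - 293 = (24 + (8 - 167)) - 293 = (24 - 159) - 293 = -135 - 293 = -428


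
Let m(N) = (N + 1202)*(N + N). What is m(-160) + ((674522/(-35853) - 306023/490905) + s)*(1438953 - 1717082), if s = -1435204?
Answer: 63294417457325347271/158562315 ≈ 3.9918e+11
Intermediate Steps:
m(N) = 2*N*(1202 + N) (m(N) = (1202 + N)*(2*N) = 2*N*(1202 + N))
m(-160) + ((674522/(-35853) - 306023/490905) + s)*(1438953 - 1717082) = 2*(-160)*(1202 - 160) + ((674522/(-35853) - 306023/490905) - 1435204)*(1438953 - 1717082) = 2*(-160)*1042 + ((674522*(-1/35853) - 306023*1/490905) - 1435204)*(-278129) = -333440 + ((-674522/35853 - 306023/490905) - 1435204)*(-278129) = -333440 + (-114032688343/5866805655 - 1435204)*(-278129) = -333440 - 8420176975966963/5866805655*(-278129) = -333440 + 63294470328343660871/158562315 = 63294417457325347271/158562315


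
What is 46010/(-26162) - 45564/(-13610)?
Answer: 141462317/89016205 ≈ 1.5892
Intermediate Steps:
46010/(-26162) - 45564/(-13610) = 46010*(-1/26162) - 45564*(-1/13610) = -23005/13081 + 22782/6805 = 141462317/89016205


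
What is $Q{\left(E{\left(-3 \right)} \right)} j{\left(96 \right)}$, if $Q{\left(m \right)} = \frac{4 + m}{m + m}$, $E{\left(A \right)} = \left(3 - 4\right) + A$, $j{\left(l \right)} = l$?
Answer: $0$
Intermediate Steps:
$E{\left(A \right)} = -1 + A$
$Q{\left(m \right)} = \frac{4 + m}{2 m}$
$Q{\left(E{\left(-3 \right)} \right)} j{\left(96 \right)} = \frac{4 - 4}{2 \left(-1 - 3\right)} 96 = \frac{4 - 4}{2 \left(-4\right)} 96 = \frac{1}{2} \left(- \frac{1}{4}\right) 0 \cdot 96 = 0 \cdot 96 = 0$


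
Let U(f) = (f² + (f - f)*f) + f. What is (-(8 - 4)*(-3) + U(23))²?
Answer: 318096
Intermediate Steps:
U(f) = f + f² (U(f) = (f² + 0*f) + f = (f² + 0) + f = f² + f = f + f²)
(-(8 - 4)*(-3) + U(23))² = (-(8 - 4)*(-3) + 23*(1 + 23))² = (-4*(-3) + 23*24)² = (-1*(-12) + 552)² = (12 + 552)² = 564² = 318096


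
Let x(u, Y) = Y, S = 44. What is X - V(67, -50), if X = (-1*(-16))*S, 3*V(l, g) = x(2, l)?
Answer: 2045/3 ≈ 681.67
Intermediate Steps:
V(l, g) = l/3
X = 704 (X = -1*(-16)*44 = 16*44 = 704)
X - V(67, -50) = 704 - 67/3 = 2045/3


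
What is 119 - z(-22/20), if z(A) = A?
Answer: 1201/10 ≈ 120.10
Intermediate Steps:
119 - z(-22/20) = 119 - (-22)/20 = 119 - 1*(-11/10) = 119 + 11/10 = 1201/10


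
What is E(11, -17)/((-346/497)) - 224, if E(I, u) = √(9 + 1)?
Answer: -224 - 497*√10/346 ≈ -228.54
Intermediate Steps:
E(I, u) = √10
E(11, -17)/((-346/497)) - 224 = √10/((-346/497)) - 224 = √10/((-346*1/497)) - 224 = √10/(-346/497) - 224 = √10*(-497/346) - 224 = -497*√10/346 - 224 = -224 - 497*√10/346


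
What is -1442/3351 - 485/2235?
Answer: -323207/499299 ≈ -0.64732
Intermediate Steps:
-1442/3351 - 485/2235 = -1442*1/3351 - 485*1/2235 = -1442/3351 - 97/447 = -323207/499299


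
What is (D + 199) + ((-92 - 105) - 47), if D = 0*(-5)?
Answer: -45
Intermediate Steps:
D = 0
(D + 199) + ((-92 - 105) - 47) = (0 + 199) + ((-92 - 105) - 47) = 199 + (-197 - 47) = 199 - 244 = -45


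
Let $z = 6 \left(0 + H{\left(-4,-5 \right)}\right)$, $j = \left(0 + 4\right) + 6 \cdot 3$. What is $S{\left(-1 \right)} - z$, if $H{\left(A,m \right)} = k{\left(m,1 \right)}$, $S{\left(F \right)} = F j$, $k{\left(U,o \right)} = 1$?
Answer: $-28$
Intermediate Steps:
$j = 22$ ($j = 4 + 18 = 22$)
$S{\left(F \right)} = 22 F$ ($S{\left(F \right)} = F 22 = 22 F$)
$H{\left(A,m \right)} = 1$
$z = 6$ ($z = 6 \left(0 + 1\right) = 6 \cdot 1 = 6$)
$S{\left(-1 \right)} - z = 22 \left(-1\right) - 6 = -22 - 6 = -28$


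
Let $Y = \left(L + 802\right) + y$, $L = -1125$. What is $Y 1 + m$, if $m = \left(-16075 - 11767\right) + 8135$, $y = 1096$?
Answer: $-18934$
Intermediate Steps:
$Y = 773$ ($Y = \left(-1125 + 802\right) + 1096 = -323 + 1096 = 773$)
$m = -19707$ ($m = -27842 + 8135 = -19707$)
$Y 1 + m = 773 \cdot 1 - 19707 = 773 - 19707 = -18934$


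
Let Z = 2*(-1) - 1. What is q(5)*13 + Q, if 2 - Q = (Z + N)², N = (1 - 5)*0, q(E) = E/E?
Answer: 6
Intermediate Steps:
q(E) = 1
N = 0 (N = -4*0 = 0)
Z = -3 (Z = -2 - 1 = -3)
Q = -7 (Q = 2 - (-3 + 0)² = 2 - 1*(-3)² = 2 - 1*9 = 2 - 9 = -7)
q(5)*13 + Q = 1*13 - 7 = 13 - 7 = 6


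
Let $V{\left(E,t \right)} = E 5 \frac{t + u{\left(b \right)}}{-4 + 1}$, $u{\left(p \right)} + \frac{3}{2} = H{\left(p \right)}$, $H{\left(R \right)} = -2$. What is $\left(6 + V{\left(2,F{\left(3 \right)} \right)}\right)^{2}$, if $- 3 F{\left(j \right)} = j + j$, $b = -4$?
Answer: $\frac{5329}{9} \approx 592.11$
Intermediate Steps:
$u{\left(p \right)} = - \frac{7}{2}$ ($u{\left(p \right)} = - \frac{3}{2} - 2 = - \frac{7}{2}$)
$F{\left(j \right)} = - \frac{2 j}{3}$ ($F{\left(j \right)} = - \frac{j + j}{3} = - \frac{2 j}{3}$)
$V{\left(E,t \right)} = 5 E \left(\frac{7}{6} - \frac{t}{3}\right)$ ($V{\left(E,t \right)} = E 5 \frac{t - \frac{7}{2}}{-4 + 1} = 5 E \frac{- \frac{7}{2} + t}{-3} = 5 E \left(- \frac{7}{2} + t\right) \left(- \frac{1}{3}\right) = 5 E \left(\frac{7}{6} - \frac{t}{3}\right)$)
$\left(6 + V{\left(2,F{\left(3 \right)} \right)}\right)^{2} = \left(6 + \frac{5}{6} \cdot 2 \left(7 - 2 \left(\left(- \frac{2}{3}\right) 3\right)\right)\right)^{2} = \left(6 + \frac{5}{6} \cdot 2 \left(7 - -4\right)\right)^{2} = \left(6 + \frac{5}{6} \cdot 2 \left(7 + 4\right)\right)^{2} = \left(6 + \frac{5}{6} \cdot 2 \cdot 11\right)^{2} = \left(6 + \frac{55}{3}\right)^{2} = \left(\frac{73}{3}\right)^{2} = \frac{5329}{9}$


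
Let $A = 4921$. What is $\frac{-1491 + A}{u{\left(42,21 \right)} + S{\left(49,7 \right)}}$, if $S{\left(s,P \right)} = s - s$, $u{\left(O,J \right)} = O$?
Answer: $\frac{245}{3} \approx 81.667$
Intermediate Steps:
$S{\left(s,P \right)} = 0$
$\frac{-1491 + A}{u{\left(42,21 \right)} + S{\left(49,7 \right)}} = \frac{-1491 + 4921}{42 + 0} = \frac{3430}{42} = 3430 \cdot \frac{1}{42} = \frac{245}{3}$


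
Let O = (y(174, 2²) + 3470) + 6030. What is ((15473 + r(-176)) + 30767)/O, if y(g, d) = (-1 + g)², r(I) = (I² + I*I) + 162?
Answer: 36118/13143 ≈ 2.7481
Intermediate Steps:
r(I) = 162 + 2*I² (r(I) = (I² + I²) + 162 = 2*I² + 162 = 162 + 2*I²)
O = 39429 (O = ((-1 + 174)² + 3470) + 6030 = (173² + 3470) + 6030 = (29929 + 3470) + 6030 = 33399 + 6030 = 39429)
((15473 + r(-176)) + 30767)/O = ((15473 + (162 + 2*(-176)²)) + 30767)/39429 = ((15473 + (162 + 2*30976)) + 30767)*(1/39429) = ((15473 + (162 + 61952)) + 30767)*(1/39429) = ((15473 + 62114) + 30767)*(1/39429) = (77587 + 30767)*(1/39429) = 108354*(1/39429) = 36118/13143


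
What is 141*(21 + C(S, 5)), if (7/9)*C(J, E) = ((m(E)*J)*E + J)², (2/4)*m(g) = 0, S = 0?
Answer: 2961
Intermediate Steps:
m(g) = 0 (m(g) = 2*0 = 0)
C(J, E) = 9*J²/7 (C(J, E) = 9*((0*J)*E + J)²/7 = 9*(0*E + J)²/7 = 9*(0 + J)²/7 = 9*J²/7)
141*(21 + C(S, 5)) = 141*(21 + (9/7)*0²) = 141*(21 + (9/7)*0) = 141*(21 + 0) = 141*21 = 2961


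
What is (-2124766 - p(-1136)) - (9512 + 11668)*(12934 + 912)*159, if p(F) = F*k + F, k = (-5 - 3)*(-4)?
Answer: -46630153798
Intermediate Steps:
k = 32 (k = -8*(-4) = 32)
p(F) = 33*F (p(F) = F*32 + F = 32*F + F = 33*F)
(-2124766 - p(-1136)) - (9512 + 11668)*(12934 + 912)*159 = (-2124766 - 33*(-1136)) - (9512 + 11668)*(12934 + 912)*159 = (-2124766 - 1*(-37488)) - 21180*13846*159 = (-2124766 + 37488) - 293258280*159 = -2087278 - 1*46628066520 = -2087278 - 46628066520 = -46630153798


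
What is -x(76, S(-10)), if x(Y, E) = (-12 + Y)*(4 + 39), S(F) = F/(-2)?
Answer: -2752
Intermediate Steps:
S(F) = -F/2 (S(F) = F*(-½) = -F/2)
x(Y, E) = -516 + 43*Y (x(Y, E) = (-12 + Y)*43 = -516 + 43*Y)
-x(76, S(-10)) = -(-516 + 43*76) = -(-516 + 3268) = -1*2752 = -2752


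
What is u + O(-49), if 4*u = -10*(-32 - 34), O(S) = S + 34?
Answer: 150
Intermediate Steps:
O(S) = 34 + S
u = 165 (u = (-10*(-32 - 34))/4 = (-10*(-66))/4 = (1/4)*660 = 165)
u + O(-49) = 165 + (34 - 49) = 165 - 15 = 150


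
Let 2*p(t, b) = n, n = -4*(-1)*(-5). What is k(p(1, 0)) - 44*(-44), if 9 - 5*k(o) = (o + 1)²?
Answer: 9608/5 ≈ 1921.6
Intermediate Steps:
n = -20 (n = 4*(-5) = -20)
p(t, b) = -10 (p(t, b) = (½)*(-20) = -10)
k(o) = 9/5 - (1 + o)²/5 (k(o) = 9/5 - (o + 1)²/5 = 9/5 - (1 + o)²/5)
k(p(1, 0)) - 44*(-44) = (9/5 - (1 - 10)²/5) - 44*(-44) = (9/5 - ⅕*(-9)²) + 1936 = (9/5 - ⅕*81) + 1936 = (9/5 - 81/5) + 1936 = -72/5 + 1936 = 9608/5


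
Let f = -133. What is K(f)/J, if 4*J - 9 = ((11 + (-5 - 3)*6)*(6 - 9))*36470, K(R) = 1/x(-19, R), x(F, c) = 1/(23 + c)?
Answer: -440/4048179 ≈ -0.00010869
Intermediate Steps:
K(R) = 23 + R (K(R) = 1/(1/(23 + R)) = 23 + R)
J = 4048179/4 (J = 9/4 + (((11 + (-5 - 3)*6)*(6 - 9))*36470)/4 = 9/4 + (((11 - 8*6)*(-3))*36470)/4 = 9/4 + (((11 - 48)*(-3))*36470)/4 = 9/4 + (-37*(-3)*36470)/4 = 9/4 + (111*36470)/4 = 9/4 + (¼)*4048170 = 9/4 + 2024085/2 = 4048179/4 ≈ 1.0120e+6)
K(f)/J = (23 - 133)/(4048179/4) = -110*4/4048179 = -440/4048179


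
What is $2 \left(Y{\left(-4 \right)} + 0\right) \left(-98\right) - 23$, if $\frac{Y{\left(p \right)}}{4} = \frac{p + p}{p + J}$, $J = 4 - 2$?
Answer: $-3159$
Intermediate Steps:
$J = 2$ ($J = 4 - 2 = 2$)
$Y{\left(p \right)} = \frac{8 p}{2 + p}$ ($Y{\left(p \right)} = 4 \frac{p + p}{p + 2} = 4 \frac{2 p}{2 + p} = \frac{8 p}{2 + p}$)
$2 \left(Y{\left(-4 \right)} + 0\right) \left(-98\right) - 23 = 2 \left(8 \left(-4\right) \frac{1}{2 - 4} + 0\right) \left(-98\right) - 23 = 2 \left(8 \left(-4\right) \frac{1}{-2} + 0\right) \left(-98\right) - 23 = 2 \left(8 \left(-4\right) \left(- \frac{1}{2}\right) + 0\right) \left(-98\right) - 23 = 2 \left(16 + 0\right) \left(-98\right) - 23 = 2 \cdot 16 \left(-98\right) - 23 = 32 \left(-98\right) - 23 = -3136 - 23 = -3159$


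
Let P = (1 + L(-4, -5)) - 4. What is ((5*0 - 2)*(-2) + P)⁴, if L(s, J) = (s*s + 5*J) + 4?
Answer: 256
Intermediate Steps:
L(s, J) = 4 + s² + 5*J (L(s, J) = (s² + 5*J) + 4 = 4 + s² + 5*J)
P = -8 (P = (1 + (4 + (-4)² + 5*(-5))) - 4 = (1 + (4 + 16 - 25)) - 4 = (1 - 5) - 4 = -4 - 4 = -8)
((5*0 - 2)*(-2) + P)⁴ = ((5*0 - 2)*(-2) - 8)⁴ = ((0 - 2)*(-2) - 8)⁴ = (-2*(-2) - 8)⁴ = (4 - 8)⁴ = (-4)⁴ = 256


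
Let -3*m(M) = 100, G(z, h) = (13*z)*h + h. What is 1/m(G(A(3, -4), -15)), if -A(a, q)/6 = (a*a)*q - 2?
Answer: -3/100 ≈ -0.030000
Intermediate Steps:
A(a, q) = 12 - 6*q*a**2 (A(a, q) = -6*((a*a)*q - 2) = -6*(a**2*q - 2) = -6*(q*a**2 - 2) = -6*(-2 + q*a**2) = 12 - 6*q*a**2)
G(z, h) = h + 13*h*z (G(z, h) = 13*h*z + h = h + 13*h*z)
m(M) = -100/3 (m(M) = -1/3*100 = -100/3)
1/m(G(A(3, -4), -15)) = 1/(-100/3) = -3/100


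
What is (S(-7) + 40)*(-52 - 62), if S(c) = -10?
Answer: -3420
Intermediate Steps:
(S(-7) + 40)*(-52 - 62) = (-10 + 40)*(-52 - 62) = 30*(-114) = -3420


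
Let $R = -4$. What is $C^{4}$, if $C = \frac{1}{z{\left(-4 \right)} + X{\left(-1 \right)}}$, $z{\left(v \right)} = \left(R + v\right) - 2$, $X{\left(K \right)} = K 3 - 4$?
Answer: $\frac{1}{83521} \approx 1.1973 \cdot 10^{-5}$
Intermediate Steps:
$X{\left(K \right)} = -4 + 3 K$ ($X{\left(K \right)} = 3 K - 4 = -4 + 3 K$)
$z{\left(v \right)} = -6 + v$ ($z{\left(v \right)} = \left(-4 + v\right) - 2 = -6 + v$)
$C = - \frac{1}{17}$ ($C = \frac{1}{\left(-6 - 4\right) + \left(-4 + 3 \left(-1\right)\right)} = \frac{1}{-10 - 7} = \frac{1}{-17} = - \frac{1}{17} \approx -0.058824$)
$C^{4} = \left(- \frac{1}{17}\right)^{4} = \frac{1}{83521}$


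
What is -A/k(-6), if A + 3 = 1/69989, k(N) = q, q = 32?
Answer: 104983/1119824 ≈ 0.093750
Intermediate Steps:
k(N) = 32
A = -209966/69989 (A = -3 + 1/69989 = -209966/69989 ≈ -3.0000)
-A/k(-6) = -(-209966)/(69989*32) = -1*(-104983/1119824) = 104983/1119824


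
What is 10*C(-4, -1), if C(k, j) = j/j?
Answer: 10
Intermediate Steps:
C(k, j) = 1
10*C(-4, -1) = 10*1 = 10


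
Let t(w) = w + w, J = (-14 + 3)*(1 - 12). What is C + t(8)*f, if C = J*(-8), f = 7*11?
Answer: 264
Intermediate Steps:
J = 121 (J = -11*(-11) = 121)
f = 77
t(w) = 2*w
C = -968 (C = 121*(-8) = -968)
C + t(8)*f = -968 + (2*8)*77 = -968 + 16*77 = -968 + 1232 = 264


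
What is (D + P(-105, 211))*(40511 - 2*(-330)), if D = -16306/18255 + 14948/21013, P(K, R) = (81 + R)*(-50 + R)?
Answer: 742451964809964682/383592315 ≈ 1.9355e+9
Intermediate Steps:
P(K, R) = (-50 + R)*(81 + R)
D = -69762238/383592315 (D = -16306*1/18255 + 14948*(1/21013) = -16306/18255 + 14948/21013 = -69762238/383592315 ≈ -0.18187)
(D + P(-105, 211))*(40511 - 2*(-330)) = (-69762238/383592315 + (-4050 + 211**2 + 31*211))*(40511 - 2*(-330)) = (-69762238/383592315 + (-4050 + 44521 + 6541))*(40511 + 660) = (-69762238/383592315 + 47012)*41171 = (18033372150542/383592315)*41171 = 742451964809964682/383592315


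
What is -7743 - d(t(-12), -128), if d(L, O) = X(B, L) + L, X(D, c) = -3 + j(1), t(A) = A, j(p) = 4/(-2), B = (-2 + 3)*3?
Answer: -7726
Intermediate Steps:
B = 3 (B = 1*3 = 3)
j(p) = -2 (j(p) = 4*(-½) = -2)
X(D, c) = -5 (X(D, c) = -3 - 2 = -5)
d(L, O) = -5 + L
-7743 - d(t(-12), -128) = -7743 - (-5 - 12) = -7743 - 1*(-17) = -7743 + 17 = -7726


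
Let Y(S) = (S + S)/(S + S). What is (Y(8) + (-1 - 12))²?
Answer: 144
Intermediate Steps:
Y(S) = 1 (Y(S) = (2*S)/((2*S)) = (2*S)*(1/(2*S)) = 1)
(Y(8) + (-1 - 12))² = (1 + (-1 - 12))² = (1 - 13)² = (-12)² = 144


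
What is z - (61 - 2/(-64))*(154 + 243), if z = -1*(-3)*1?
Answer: -775245/32 ≈ -24226.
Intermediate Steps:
z = 3 (z = 3*1 = 3)
z - (61 - 2/(-64))*(154 + 243) = 3 - (61 - 2/(-64))*(154 + 243) = 3 - (61 - 2*(-1/64))*397 = 3 - (61 + 1/32)*397 = 3 - 1953*397/32 = 3 - 1*775341/32 = 3 - 775341/32 = -775245/32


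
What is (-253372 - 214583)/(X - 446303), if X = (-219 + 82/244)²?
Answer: 6965042220/5931111523 ≈ 1.1743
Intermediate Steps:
X = 711662329/14884 (X = (-219 + 82*(1/244))² = (-219 + 41/122)² = (-26677/122)² = 711662329/14884 ≈ 47814.)
(-253372 - 214583)/(X - 446303) = (-253372 - 214583)/(711662329/14884 - 446303) = -467955/(-5931111523/14884) = -467955*(-14884/5931111523) = 6965042220/5931111523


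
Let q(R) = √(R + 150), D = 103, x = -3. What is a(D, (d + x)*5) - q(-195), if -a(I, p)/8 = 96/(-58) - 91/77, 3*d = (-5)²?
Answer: 7240/319 - 3*I*√5 ≈ 22.696 - 6.7082*I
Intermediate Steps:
d = 25/3 (d = (⅓)*(-5)² = (⅓)*25 = 25/3 ≈ 8.3333)
a(I, p) = 7240/319 (a(I, p) = -8*(96/(-58) - 91/77) = -8*(96*(-1/58) - 91*1/77) = -8*(-48/29 - 13/11) = -8*(-905/319) = 7240/319)
q(R) = √(150 + R)
a(D, (d + x)*5) - q(-195) = 7240/319 - √(150 - 195) = 7240/319 - √(-45) = 7240/319 - 3*I*√5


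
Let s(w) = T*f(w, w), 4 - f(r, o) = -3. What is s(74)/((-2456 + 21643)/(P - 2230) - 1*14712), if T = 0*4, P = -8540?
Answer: 0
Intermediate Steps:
f(r, o) = 7 (f(r, o) = 4 - 1*(-3) = 4 + 3 = 7)
T = 0
s(w) = 0 (s(w) = 0*7 = 0)
s(74)/((-2456 + 21643)/(P - 2230) - 1*14712) = 0/((-2456 + 21643)/(-8540 - 2230) - 1*14712) = 0/(19187/(-10770) - 14712) = 0/(19187*(-1/10770) - 14712) = 0/(-19187/10770 - 14712) = 0/(-158467427/10770) = 0*(-10770/158467427) = 0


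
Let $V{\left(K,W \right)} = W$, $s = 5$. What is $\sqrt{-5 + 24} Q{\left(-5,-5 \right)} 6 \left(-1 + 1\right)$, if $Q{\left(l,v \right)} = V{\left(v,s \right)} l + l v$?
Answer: $0$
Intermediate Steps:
$Q{\left(l,v \right)} = 5 l + l v$
$\sqrt{-5 + 24} Q{\left(-5,-5 \right)} 6 \left(-1 + 1\right) = \sqrt{-5 + 24} \left(- 5 \left(5 - 5\right)\right) 6 \left(-1 + 1\right) = \sqrt{19} \left(\left(-5\right) 0\right) 6 \cdot 0 = \sqrt{19} \cdot 0 \cdot 0 = 0 \cdot 0 = 0$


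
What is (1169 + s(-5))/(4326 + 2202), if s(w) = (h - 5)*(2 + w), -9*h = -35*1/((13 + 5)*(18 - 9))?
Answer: 575389/3172608 ≈ 0.18136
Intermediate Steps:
h = 35/1458 (h = -(-35)/(9*((13 + 5)*(18 - 9))) = -(-35)/(9*(18*9)) = -(-35)/(9*162) = -⅑*(-35/162) = 35/1458 ≈ 0.024005)
s(w) = -7255/729 - 7255*w/1458 (s(w) = (35/1458 - 5)*(2 + w) = -7255*(2 + w)/1458 = -7255/729 - 7255*w/1458)
(1169 + s(-5))/(4326 + 2202) = (1169 + (-7255/729 - 7255/1458*(-5)))/(4326 + 2202) = (1169 + (-7255/729 + 36275/1458))/6528 = (1169 + 7255/486)*(1/6528) = (575389/486)*(1/6528) = 575389/3172608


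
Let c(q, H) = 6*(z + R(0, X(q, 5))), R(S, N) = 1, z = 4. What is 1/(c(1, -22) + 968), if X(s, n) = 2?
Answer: 1/998 ≈ 0.0010020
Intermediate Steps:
c(q, H) = 30 (c(q, H) = 6*(4 + 1) = 6*5 = 30)
1/(c(1, -22) + 968) = 1/(30 + 968) = 1/998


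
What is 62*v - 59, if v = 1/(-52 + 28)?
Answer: -739/12 ≈ -61.583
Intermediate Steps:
v = -1/24 (v = 1/(-24) = -1/24 ≈ -0.041667)
62*v - 59 = 62*(-1/24) - 59 = -31/12 - 59 = -739/12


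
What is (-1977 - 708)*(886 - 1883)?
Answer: 2676945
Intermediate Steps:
(-1977 - 708)*(886 - 1883) = -2685*(-997) = 2676945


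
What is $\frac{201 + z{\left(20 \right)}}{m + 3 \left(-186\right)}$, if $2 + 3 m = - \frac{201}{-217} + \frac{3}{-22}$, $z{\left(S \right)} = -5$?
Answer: $- \frac{2807112}{7997453} \approx -0.351$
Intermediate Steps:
$m = - \frac{5777}{14322}$ ($m = - \frac{2}{3} + \frac{- \frac{201}{-217} + \frac{3}{-22}}{3} = - \frac{2}{3} + \frac{\left(-201\right) \left(- \frac{1}{217}\right) + 3 \left(- \frac{1}{22}\right)}{3} = - \frac{2}{3} + \frac{\frac{201}{217} - \frac{3}{22}}{3} = - \frac{2}{3} + \frac{1}{3} \cdot \frac{3771}{4774} = - \frac{2}{3} + \frac{1257}{4774} = - \frac{5777}{14322} \approx -0.40337$)
$\frac{201 + z{\left(20 \right)}}{m + 3 \left(-186\right)} = \frac{201 - 5}{- \frac{5777}{14322} + 3 \left(-186\right)} = \frac{196}{- \frac{5777}{14322} - 558} = \frac{196}{- \frac{7997453}{14322}} = 196 \left(- \frac{14322}{7997453}\right) = - \frac{2807112}{7997453}$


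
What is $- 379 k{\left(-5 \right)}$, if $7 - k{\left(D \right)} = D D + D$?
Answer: $4927$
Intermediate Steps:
$k{\left(D \right)} = 7 - D - D^{2}$ ($k{\left(D \right)} = 7 - \left(D D + D\right) = 7 - \left(D^{2} + D\right) = 7 - \left(D + D^{2}\right) = 7 - D - D^{2}$)
$- 379 k{\left(-5 \right)} = - 379 \left(7 - -5 - \left(-5\right)^{2}\right) = - 379 \left(7 + 5 - 25\right) = \left(-379\right) \left(-13\right) = 4927$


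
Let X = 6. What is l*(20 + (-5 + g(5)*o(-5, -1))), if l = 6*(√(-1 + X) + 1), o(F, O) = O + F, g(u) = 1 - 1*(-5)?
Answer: -126 - 126*√5 ≈ -407.74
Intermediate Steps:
g(u) = 6 (g(u) = 1 + 5 = 6)
o(F, O) = F + O
l = 6 + 6*√5 (l = 6*(√(-1 + 6) + 1) = 6*(√5 + 1) = 6*(1 + √5) = 6 + 6*√5 ≈ 19.416)
l*(20 + (-5 + g(5)*o(-5, -1))) = (6 + 6*√5)*(20 + (-5 + 6*(-5 - 1))) = (6 + 6*√5)*(20 + (-5 + 6*(-6))) = (6 + 6*√5)*(20 + (-5 - 36)) = (6 + 6*√5)*(20 - 41) = (6 + 6*√5)*(-21) = -126 - 126*√5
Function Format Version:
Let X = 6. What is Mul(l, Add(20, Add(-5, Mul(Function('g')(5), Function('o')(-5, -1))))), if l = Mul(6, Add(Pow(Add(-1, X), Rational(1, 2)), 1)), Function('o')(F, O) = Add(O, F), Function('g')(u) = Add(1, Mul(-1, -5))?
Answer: Add(-126, Mul(-126, Pow(5, Rational(1, 2)))) ≈ -407.74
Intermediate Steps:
Function('g')(u) = 6 (Function('g')(u) = Add(1, 5) = 6)
Function('o')(F, O) = Add(F, O)
l = Add(6, Mul(6, Pow(5, Rational(1, 2)))) (l = Mul(6, Add(Pow(Add(-1, 6), Rational(1, 2)), 1)) = Mul(6, Add(Pow(5, Rational(1, 2)), 1)) = Mul(6, Add(1, Pow(5, Rational(1, 2)))) = Add(6, Mul(6, Pow(5, Rational(1, 2)))) ≈ 19.416)
Mul(l, Add(20, Add(-5, Mul(Function('g')(5), Function('o')(-5, -1))))) = Mul(Add(6, Mul(6, Pow(5, Rational(1, 2)))), Add(20, Add(-5, Mul(6, Add(-5, -1))))) = Mul(Add(6, Mul(6, Pow(5, Rational(1, 2)))), Add(20, Add(-5, Mul(6, -6)))) = Mul(Add(6, Mul(6, Pow(5, Rational(1, 2)))), Add(20, Add(-5, -36))) = Mul(Add(6, Mul(6, Pow(5, Rational(1, 2)))), Add(20, -41)) = Mul(Add(6, Mul(6, Pow(5, Rational(1, 2)))), -21) = Add(-126, Mul(-126, Pow(5, Rational(1, 2))))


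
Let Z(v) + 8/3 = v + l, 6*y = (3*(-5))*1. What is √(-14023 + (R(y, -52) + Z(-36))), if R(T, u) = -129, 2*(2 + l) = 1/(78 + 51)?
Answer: I*√104968934/86 ≈ 119.13*I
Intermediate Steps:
l = -515/258 (l = -2 + 1/(2*(78 + 51)) = -2 + (½)/129 = -2 + (½)*(1/129) = -2 + 1/258 = -515/258 ≈ -1.9961)
y = -5/2 (y = ((3*(-5))*1)/6 = (-15*1)/6 = (⅙)*(-15) = -5/2 ≈ -2.5000)
Z(v) = -401/86 + v (Z(v) = -8/3 + (v - 515/258) = -8/3 + (-515/258 + v) = -401/86 + v)
√(-14023 + (R(y, -52) + Z(-36))) = √(-14023 + (-129 + (-401/86 - 36))) = √(-14023 + (-129 - 3497/86)) = √(-14023 - 14591/86) = √(-1220569/86) = I*√104968934/86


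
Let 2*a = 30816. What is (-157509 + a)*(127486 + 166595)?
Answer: -41789204181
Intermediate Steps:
a = 15408 (a = (1/2)*30816 = 15408)
(-157509 + a)*(127486 + 166595) = (-157509 + 15408)*(127486 + 166595) = -142101*294081 = -41789204181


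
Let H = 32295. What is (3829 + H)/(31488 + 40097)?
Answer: 36124/71585 ≈ 0.50463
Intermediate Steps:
(3829 + H)/(31488 + 40097) = (3829 + 32295)/(31488 + 40097) = 36124/71585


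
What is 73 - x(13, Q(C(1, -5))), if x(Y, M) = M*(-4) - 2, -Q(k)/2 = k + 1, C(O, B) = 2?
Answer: 51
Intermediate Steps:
Q(k) = -2 - 2*k (Q(k) = -2*(k + 1) = -2*(1 + k) = -2 - 2*k)
x(Y, M) = -2 - 4*M (x(Y, M) = -4*M - 2 = -2 - 4*M)
73 - x(13, Q(C(1, -5))) = 73 - (-2 - 4*(-2 - 2*2)) = 73 - (-2 - 4*(-2 - 4)) = 73 - (-2 - 4*(-6)) = 73 - (-2 + 24) = 73 - 1*22 = 73 - 22 = 51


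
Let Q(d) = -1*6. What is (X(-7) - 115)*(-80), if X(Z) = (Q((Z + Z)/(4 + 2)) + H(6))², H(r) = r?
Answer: 9200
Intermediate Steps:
Q(d) = -6
X(Z) = 0 (X(Z) = (-6 + 6)² = 0² = 0)
(X(-7) - 115)*(-80) = (0 - 115)*(-80) = -115*(-80) = 9200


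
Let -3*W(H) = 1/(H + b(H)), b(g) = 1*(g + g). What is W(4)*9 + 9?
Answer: 35/4 ≈ 8.7500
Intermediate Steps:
b(g) = 2*g (b(g) = 1*(2*g) = 2*g)
W(H) = -1/(9*H) (W(H) = -1/(3*(H + 2*H)) = -1/(3*H)/3 = -1/(9*H))
W(4)*9 + 9 = -⅑/4*9 + 9 = -⅑*¼*9 + 9 = -1/36*9 + 9 = -¼ + 9 = 35/4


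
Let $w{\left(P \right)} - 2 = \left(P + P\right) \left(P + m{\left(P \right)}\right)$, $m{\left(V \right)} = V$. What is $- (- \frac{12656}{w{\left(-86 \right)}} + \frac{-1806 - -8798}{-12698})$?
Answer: $\frac{91892800}{93920757} \approx 0.97841$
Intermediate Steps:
$w{\left(P \right)} = 2 + 4 P^{2}$ ($w{\left(P \right)} = 2 + \left(P + P\right) \left(P + P\right) = 2 + 2 P 2 P = 2 + 4 P^{2}$)
$- (- \frac{12656}{w{\left(-86 \right)}} + \frac{-1806 - -8798}{-12698}) = - (- \frac{12656}{2 + 4 \left(-86\right)^{2}} + \frac{-1806 - -8798}{-12698}) = - (- \frac{12656}{2 + 4 \cdot 7396} + \left(-1806 + 8798\right) \left(- \frac{1}{12698}\right)) = - (- \frac{12656}{2 + 29584} + 6992 \left(- \frac{1}{12698}\right)) = - (- \frac{12656}{29586} - \frac{3496}{6349}) = - (\left(-12656\right) \frac{1}{29586} - \frac{3496}{6349}) = - (- \frac{6328}{14793} - \frac{3496}{6349}) = \left(-1\right) \left(- \frac{91892800}{93920757}\right) = \frac{91892800}{93920757}$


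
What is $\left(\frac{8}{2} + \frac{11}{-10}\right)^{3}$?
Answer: $\frac{24389}{1000} \approx 24.389$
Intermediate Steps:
$\left(\frac{8}{2} + \frac{11}{-10}\right)^{3} = \left(8 \cdot \frac{1}{2} + 11 \left(- \frac{1}{10}\right)\right)^{3} = \left(4 - \frac{11}{10}\right)^{3} = \left(\frac{29}{10}\right)^{3} = \frac{24389}{1000}$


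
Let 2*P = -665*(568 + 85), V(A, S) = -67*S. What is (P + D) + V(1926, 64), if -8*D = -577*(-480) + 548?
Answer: -256099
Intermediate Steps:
D = -69377/2 (D = -(-577*(-480) + 548)/8 = -(276960 + 548)/8 = -⅛*277508 = -69377/2 ≈ -34689.)
P = -434245/2 (P = (-665*(568 + 85))/2 = (-665*653)/2 = (½)*(-434245) = -434245/2 ≈ -2.1712e+5)
(P + D) + V(1926, 64) = (-434245/2 - 69377/2) - 67*64 = -251811 - 4288 = -256099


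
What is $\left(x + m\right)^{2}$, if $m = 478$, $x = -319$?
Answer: $25281$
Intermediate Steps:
$\left(x + m\right)^{2} = \left(-319 + 478\right)^{2} = 159^{2} = 25281$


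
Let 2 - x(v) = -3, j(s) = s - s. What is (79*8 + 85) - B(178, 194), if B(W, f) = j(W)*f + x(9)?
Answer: 712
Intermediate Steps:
j(s) = 0
x(v) = 5 (x(v) = 2 - 1*(-3) = 2 + 3 = 5)
B(W, f) = 5 (B(W, f) = 0*f + 5 = 0 + 5 = 5)
(79*8 + 85) - B(178, 194) = (79*8 + 85) - 1*5 = (632 + 85) - 5 = 717 - 5 = 712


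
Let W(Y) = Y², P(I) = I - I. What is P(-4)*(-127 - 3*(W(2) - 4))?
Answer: 0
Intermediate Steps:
P(I) = 0
P(-4)*(-127 - 3*(W(2) - 4)) = 0*(-127 - 3*(2² - 4)) = 0*(-127 - 3*(4 - 4)) = 0*(-127 - 3*0) = 0*(-127 + 0) = 0*(-127) = 0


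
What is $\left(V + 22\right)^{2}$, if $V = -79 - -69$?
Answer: $144$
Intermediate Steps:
$V = -10$ ($V = -79 + 69 = -10$)
$\left(V + 22\right)^{2} = \left(-10 + 22\right)^{2} = 12^{2} = 144$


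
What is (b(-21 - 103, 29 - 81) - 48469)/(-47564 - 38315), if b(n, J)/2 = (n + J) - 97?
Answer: 49015/85879 ≈ 0.57074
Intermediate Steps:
b(n, J) = -194 + 2*J + 2*n (b(n, J) = 2*((n + J) - 97) = 2*((J + n) - 97) = 2*(-97 + J + n) = -194 + 2*J + 2*n)
(b(-21 - 103, 29 - 81) - 48469)/(-47564 - 38315) = ((-194 + 2*(29 - 81) + 2*(-21 - 103)) - 48469)/(-47564 - 38315) = ((-194 + 2*(-52) + 2*(-124)) - 48469)/(-85879) = ((-194 - 104 - 248) - 48469)*(-1/85879) = (-546 - 48469)*(-1/85879) = -49015*(-1/85879) = 49015/85879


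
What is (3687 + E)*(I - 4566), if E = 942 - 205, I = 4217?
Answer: -1543976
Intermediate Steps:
E = 737
(3687 + E)*(I - 4566) = (3687 + 737)*(4217 - 4566) = 4424*(-349) = -1543976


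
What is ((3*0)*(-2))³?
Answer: 0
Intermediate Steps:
((3*0)*(-2))³ = (0*(-2))³ = 0³ = 0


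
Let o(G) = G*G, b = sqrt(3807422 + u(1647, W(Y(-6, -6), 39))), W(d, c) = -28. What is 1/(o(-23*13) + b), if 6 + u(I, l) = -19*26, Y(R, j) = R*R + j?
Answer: 89401/7988731879 - sqrt(3806922)/7988731879 ≈ 1.0947e-5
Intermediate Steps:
Y(R, j) = j + R**2 (Y(R, j) = R**2 + j = j + R**2)
u(I, l) = -500 (u(I, l) = -6 - 19*26 = -6 - 494 = -500)
b = sqrt(3806922) (b = sqrt(3807422 - 500) = sqrt(3806922) ≈ 1951.1)
o(G) = G**2
1/(o(-23*13) + b) = 1/((-23*13)**2 + sqrt(3806922)) = 1/((-299)**2 + sqrt(3806922)) = 1/(89401 + sqrt(3806922))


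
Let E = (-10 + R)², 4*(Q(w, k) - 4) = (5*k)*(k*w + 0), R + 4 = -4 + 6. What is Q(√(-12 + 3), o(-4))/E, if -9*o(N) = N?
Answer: 1/36 + 5*I/972 ≈ 0.027778 + 0.005144*I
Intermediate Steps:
o(N) = -N/9
R = -2 (R = -4 + (-4 + 6) = -4 + 2 = -2)
Q(w, k) = 4 + 5*w*k²/4 (Q(w, k) = 4 + ((5*k)*(k*w + 0))/4 = 4 + ((5*k)*(k*w))/4 = 4 + (5*w*k²)/4 = 4 + 5*w*k²/4)
E = 144 (E = (-10 - 2)² = (-12)² = 144)
Q(√(-12 + 3), o(-4))/E = (4 + 5*√(-12 + 3)*(-⅑*(-4))²/4)/144 = (4 + 5*√(-9)*(4/9)²/4)*(1/144) = (4 + (5/4)*(3*I)*(16/81))*(1/144) = (4 + 20*I/27)*(1/144) = 1/36 + 5*I/972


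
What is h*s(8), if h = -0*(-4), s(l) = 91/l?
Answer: 0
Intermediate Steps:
h = 0 (h = -1*0 = 0)
h*s(8) = 0*(91/8) = 0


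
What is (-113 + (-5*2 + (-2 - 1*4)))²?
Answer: 16641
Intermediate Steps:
(-113 + (-5*2 + (-2 - 1*4)))² = (-113 + (-10 + (-2 - 4)))² = (-113 + (-10 - 6))² = (-113 - 16)² = (-129)² = 16641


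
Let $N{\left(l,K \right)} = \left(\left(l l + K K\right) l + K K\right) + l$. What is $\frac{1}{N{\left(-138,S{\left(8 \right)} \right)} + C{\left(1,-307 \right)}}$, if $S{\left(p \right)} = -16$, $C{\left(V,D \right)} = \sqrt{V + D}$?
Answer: $- \frac{1331641}{3546535505915} - \frac{3 i \sqrt{34}}{7093071011830} \approx -3.7548 \cdot 10^{-7} - 2.4662 \cdot 10^{-12} i$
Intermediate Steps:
$C{\left(V,D \right)} = \sqrt{D + V}$
$N{\left(l,K \right)} = l + K^{2} + l \left(K^{2} + l^{2}\right)$ ($N{\left(l,K \right)} = \left(\left(l^{2} + K^{2}\right) l + K^{2}\right) + l = \left(\left(K^{2} + l^{2}\right) l + K^{2}\right) + l = \left(l \left(K^{2} + l^{2}\right) + K^{2}\right) + l = \left(K^{2} + l \left(K^{2} + l^{2}\right)\right) + l = l + K^{2} + l \left(K^{2} + l^{2}\right)$)
$\frac{1}{N{\left(-138,S{\left(8 \right)} \right)} + C{\left(1,-307 \right)}} = \frac{1}{\left(-138 + \left(-16\right)^{2} + \left(-138\right)^{3} - 138 \left(-16\right)^{2}\right) + \sqrt{-307 + 1}} = \frac{1}{\left(-138 + 256 - 2628072 - 35328\right) + \sqrt{-306}} = \frac{1}{\left(-138 + 256 - 2628072 - 35328\right) + 3 i \sqrt{34}} = \frac{1}{-2663282 + 3 i \sqrt{34}}$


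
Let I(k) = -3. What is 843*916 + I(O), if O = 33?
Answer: 772185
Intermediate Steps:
843*916 + I(O) = 843*916 - 3 = 772188 - 3 = 772185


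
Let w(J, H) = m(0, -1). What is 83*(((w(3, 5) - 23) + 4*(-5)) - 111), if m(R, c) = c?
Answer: -12865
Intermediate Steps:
w(J, H) = -1
83*(((w(3, 5) - 23) + 4*(-5)) - 111) = 83*(((-1 - 23) + 4*(-5)) - 111) = 83*((-24 - 20) - 111) = 83*(-44 - 111) = 83*(-155) = -12865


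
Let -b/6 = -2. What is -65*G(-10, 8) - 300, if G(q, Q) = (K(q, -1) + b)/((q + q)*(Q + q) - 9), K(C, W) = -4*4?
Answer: -9040/31 ≈ -291.61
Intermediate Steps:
K(C, W) = -16
b = 12 (b = -6*(-2) = 12)
G(q, Q) = -4/(-9 + 2*q*(Q + q)) (G(q, Q) = (-16 + 12)/((q + q)*(Q + q) - 9) = -4/((2*q)*(Q + q) - 9) = -4/(2*q*(Q + q) - 9) = -4/(-9 + 2*q*(Q + q)))
-65*G(-10, 8) - 300 = -(-260)/(-9 + 2*(-10)**2 + 2*8*(-10)) - 300 = -(-260)/(-9 + 2*100 - 160) - 300 = -(-260)/(-9 + 200 - 160) - 300 = -(-260)/31 - 300 = -65*(-4/31) - 300 = 260/31 - 300 = -9040/31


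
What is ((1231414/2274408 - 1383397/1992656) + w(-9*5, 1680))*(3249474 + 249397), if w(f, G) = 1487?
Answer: 2947168596938574389533/566514093456 ≈ 5.2023e+9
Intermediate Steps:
((1231414/2274408 - 1383397/1992656) + w(-9*5, 1680))*(3249474 + 249397) = ((1231414/2274408 - 1383397/1992656) + 1487)*(3249474 + 249397) = ((1231414*(1/2274408) - 1383397*1/1992656) + 1487)*3498871 = ((615707/1137204 - 1383397/1992656) + 1487)*3498871 = (-86578088549/566514093456 + 1487)*3498871 = (842319878880523/566514093456)*3498871 = 2947168596938574389533/566514093456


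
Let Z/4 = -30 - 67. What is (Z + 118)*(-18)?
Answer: 4860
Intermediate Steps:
Z = -388 (Z = 4*(-30 - 67) = 4*(-97) = -388)
(Z + 118)*(-18) = (-388 + 118)*(-18) = -270*(-18) = 4860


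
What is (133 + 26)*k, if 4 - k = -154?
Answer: 25122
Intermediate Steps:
k = 158 (k = 4 - 1*(-154) = 4 + 154 = 158)
(133 + 26)*k = (133 + 26)*158 = 159*158 = 25122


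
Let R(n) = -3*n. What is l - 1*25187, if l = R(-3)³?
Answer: -24458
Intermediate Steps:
l = 729 (l = (-3*(-3))³ = 9³ = 729)
l - 1*25187 = 729 - 1*25187 = 729 - 25187 = -24458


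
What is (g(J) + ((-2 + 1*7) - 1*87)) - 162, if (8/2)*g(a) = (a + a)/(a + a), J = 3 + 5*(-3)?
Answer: -975/4 ≈ -243.75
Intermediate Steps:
J = -12 (J = 3 - 15 = -12)
g(a) = ¼ (g(a) = ((a + a)/(a + a))/4 = ((2*a)/((2*a)))/4 = ((2*a)*(1/(2*a)))/4 = (¼)*1 = ¼)
(g(J) + ((-2 + 1*7) - 1*87)) - 162 = (¼ + ((-2 + 1*7) - 1*87)) - 162 = (¼ + ((-2 + 7) - 87)) - 162 = (¼ + (5 - 87)) - 162 = (¼ - 82) - 162 = -327/4 - 162 = -975/4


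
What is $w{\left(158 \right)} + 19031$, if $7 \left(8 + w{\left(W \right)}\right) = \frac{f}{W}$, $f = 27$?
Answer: $\frac{21039465}{1106} \approx 19023.0$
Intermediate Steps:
$w{\left(W \right)} = -8 + \frac{27}{7 W}$ ($w{\left(W \right)} = -8 + \frac{27 \frac{1}{W}}{7} = -8 + \frac{27}{7 W}$)
$w{\left(158 \right)} + 19031 = \left(-8 + \frac{27}{7 \cdot 158}\right) + 19031 = \left(-8 + \frac{27}{7} \cdot \frac{1}{158}\right) + 19031 = \left(-8 + \frac{27}{1106}\right) + 19031 = - \frac{8821}{1106} + 19031 = \frac{21039465}{1106}$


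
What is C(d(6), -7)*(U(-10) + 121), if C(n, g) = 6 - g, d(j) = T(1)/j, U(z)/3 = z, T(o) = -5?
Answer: 1183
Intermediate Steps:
U(z) = 3*z
d(j) = -5/j
C(d(6), -7)*(U(-10) + 121) = (6 - 1*(-7))*(3*(-10) + 121) = (6 + 7)*(-30 + 121) = 13*91 = 1183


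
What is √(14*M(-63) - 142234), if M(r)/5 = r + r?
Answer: I*√151054 ≈ 388.66*I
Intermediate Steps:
M(r) = 10*r (M(r) = 5*(r + r) = 5*(2*r) = 10*r)
√(14*M(-63) - 142234) = √(14*(10*(-63)) - 142234) = √(14*(-630) - 142234) = √(-8820 - 142234) = √(-151054) = I*√151054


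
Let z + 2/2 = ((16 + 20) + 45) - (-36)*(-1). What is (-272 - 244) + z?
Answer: -472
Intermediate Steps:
z = 44 (z = -1 + (((16 + 20) + 45) - (-36)*(-1)) = -1 + ((36 + 45) - 1*36) = -1 + (81 - 36) = -1 + 45 = 44)
(-272 - 244) + z = (-272 - 244) + 44 = -516 + 44 = -472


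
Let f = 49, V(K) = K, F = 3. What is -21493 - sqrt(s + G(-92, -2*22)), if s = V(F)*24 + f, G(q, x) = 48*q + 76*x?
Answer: -21493 - I*sqrt(7639) ≈ -21493.0 - 87.401*I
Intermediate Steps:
s = 121 (s = 3*24 + 49 = 72 + 49 = 121)
-21493 - sqrt(s + G(-92, -2*22)) = -21493 - sqrt(121 + (48*(-92) + 76*(-2*22))) = -21493 - sqrt(121 + (-4416 + 76*(-44))) = -21493 - sqrt(121 + (-4416 - 3344)) = -21493 - sqrt(121 - 7760) = -21493 - sqrt(-7639) = -21493 - I*sqrt(7639)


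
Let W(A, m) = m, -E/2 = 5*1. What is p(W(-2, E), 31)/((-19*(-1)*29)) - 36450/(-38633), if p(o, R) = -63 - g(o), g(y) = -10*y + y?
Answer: 14173101/21286783 ≈ 0.66582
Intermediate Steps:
E = -10 ≈ -10.000
g(y) = -9*y
p(o, R) = -63 + 9*o (p(o, R) = -63 - (-9)*o = -63 + 9*o)
p(W(-2, E), 31)/((-19*(-1)*29)) - 36450/(-38633) = (-63 + 9*(-10))/((-19*(-1)*29)) - 36450/(-38633) = (-63 - 90)/((19*29)) - 36450*(-1/38633) = -153/551 + 36450/38633 = 14173101/21286783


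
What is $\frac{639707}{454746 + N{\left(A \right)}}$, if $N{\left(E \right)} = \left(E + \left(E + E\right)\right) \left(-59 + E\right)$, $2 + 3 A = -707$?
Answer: $\frac{1919121}{1992412} \approx 0.96321$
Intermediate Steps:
$A = - \frac{709}{3}$ ($A = - \frac{2}{3} + \frac{1}{3} \left(-707\right) = - \frac{2}{3} - \frac{707}{3} = - \frac{709}{3} \approx -236.33$)
$N{\left(E \right)} = 3 E \left(-59 + E\right)$ ($N{\left(E \right)} = \left(E + 2 E\right) \left(-59 + E\right) = 3 E \left(-59 + E\right)$)
$\frac{639707}{454746 + N{\left(A \right)}} = \frac{639707}{454746 + 3 \left(- \frac{709}{3}\right) \left(-59 - \frac{709}{3}\right)} = \frac{639707}{454746 + 3 \left(- \frac{709}{3}\right) \left(- \frac{886}{3}\right)} = \frac{639707}{454746 + \frac{628174}{3}} = \frac{639707}{\frac{1992412}{3}} = 639707 \cdot \frac{3}{1992412} = \frac{1919121}{1992412}$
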